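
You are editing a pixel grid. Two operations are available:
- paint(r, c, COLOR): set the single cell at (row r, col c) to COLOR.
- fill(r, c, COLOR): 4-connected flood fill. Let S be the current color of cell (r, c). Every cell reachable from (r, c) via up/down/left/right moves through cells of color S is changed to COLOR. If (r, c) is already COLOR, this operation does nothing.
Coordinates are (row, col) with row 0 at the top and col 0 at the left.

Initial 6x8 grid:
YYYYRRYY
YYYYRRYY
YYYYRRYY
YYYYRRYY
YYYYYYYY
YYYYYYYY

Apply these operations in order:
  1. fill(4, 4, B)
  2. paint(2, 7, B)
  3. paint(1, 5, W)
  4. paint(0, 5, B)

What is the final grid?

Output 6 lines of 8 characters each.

Answer: BBBBRBBB
BBBBRWBB
BBBBRRBB
BBBBRRBB
BBBBBBBB
BBBBBBBB

Derivation:
After op 1 fill(4,4,B) [40 cells changed]:
BBBBRRBB
BBBBRRBB
BBBBRRBB
BBBBRRBB
BBBBBBBB
BBBBBBBB
After op 2 paint(2,7,B):
BBBBRRBB
BBBBRRBB
BBBBRRBB
BBBBRRBB
BBBBBBBB
BBBBBBBB
After op 3 paint(1,5,W):
BBBBRRBB
BBBBRWBB
BBBBRRBB
BBBBRRBB
BBBBBBBB
BBBBBBBB
After op 4 paint(0,5,B):
BBBBRBBB
BBBBRWBB
BBBBRRBB
BBBBRRBB
BBBBBBBB
BBBBBBBB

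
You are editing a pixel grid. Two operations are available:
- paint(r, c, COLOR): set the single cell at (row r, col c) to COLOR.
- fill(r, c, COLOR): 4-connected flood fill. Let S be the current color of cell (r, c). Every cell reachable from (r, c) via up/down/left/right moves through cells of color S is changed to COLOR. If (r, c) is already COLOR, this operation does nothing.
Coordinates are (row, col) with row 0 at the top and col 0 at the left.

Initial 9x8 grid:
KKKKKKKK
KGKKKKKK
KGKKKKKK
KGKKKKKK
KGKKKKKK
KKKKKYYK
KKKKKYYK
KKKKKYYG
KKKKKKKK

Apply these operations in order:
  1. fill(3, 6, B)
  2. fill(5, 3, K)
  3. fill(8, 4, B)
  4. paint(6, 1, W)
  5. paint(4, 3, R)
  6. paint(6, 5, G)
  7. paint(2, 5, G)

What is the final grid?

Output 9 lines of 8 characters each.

Answer: BBBBBBBB
BGBBBBBB
BGBBBGBB
BGBBBBBB
BGBRBBBB
BBBBBYYB
BWBBBGYB
BBBBBYYG
BBBBBBBB

Derivation:
After op 1 fill(3,6,B) [61 cells changed]:
BBBBBBBB
BGBBBBBB
BGBBBBBB
BGBBBBBB
BGBBBBBB
BBBBBYYB
BBBBBYYB
BBBBBYYG
BBBBBBBB
After op 2 fill(5,3,K) [61 cells changed]:
KKKKKKKK
KGKKKKKK
KGKKKKKK
KGKKKKKK
KGKKKKKK
KKKKKYYK
KKKKKYYK
KKKKKYYG
KKKKKKKK
After op 3 fill(8,4,B) [61 cells changed]:
BBBBBBBB
BGBBBBBB
BGBBBBBB
BGBBBBBB
BGBBBBBB
BBBBBYYB
BBBBBYYB
BBBBBYYG
BBBBBBBB
After op 4 paint(6,1,W):
BBBBBBBB
BGBBBBBB
BGBBBBBB
BGBBBBBB
BGBBBBBB
BBBBBYYB
BWBBBYYB
BBBBBYYG
BBBBBBBB
After op 5 paint(4,3,R):
BBBBBBBB
BGBBBBBB
BGBBBBBB
BGBBBBBB
BGBRBBBB
BBBBBYYB
BWBBBYYB
BBBBBYYG
BBBBBBBB
After op 6 paint(6,5,G):
BBBBBBBB
BGBBBBBB
BGBBBBBB
BGBBBBBB
BGBRBBBB
BBBBBYYB
BWBBBGYB
BBBBBYYG
BBBBBBBB
After op 7 paint(2,5,G):
BBBBBBBB
BGBBBBBB
BGBBBGBB
BGBBBBBB
BGBRBBBB
BBBBBYYB
BWBBBGYB
BBBBBYYG
BBBBBBBB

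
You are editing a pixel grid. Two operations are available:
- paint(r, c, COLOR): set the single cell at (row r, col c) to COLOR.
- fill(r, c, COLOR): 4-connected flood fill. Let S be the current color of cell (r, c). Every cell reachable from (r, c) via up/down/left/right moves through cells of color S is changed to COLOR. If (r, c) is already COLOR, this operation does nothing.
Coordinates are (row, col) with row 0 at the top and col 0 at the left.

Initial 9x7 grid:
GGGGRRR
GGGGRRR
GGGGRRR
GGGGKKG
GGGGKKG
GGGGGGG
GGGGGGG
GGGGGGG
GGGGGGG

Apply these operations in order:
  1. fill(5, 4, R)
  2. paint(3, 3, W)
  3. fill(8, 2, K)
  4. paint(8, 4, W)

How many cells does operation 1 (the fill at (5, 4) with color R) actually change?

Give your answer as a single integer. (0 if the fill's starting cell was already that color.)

After op 1 fill(5,4,R) [50 cells changed]:
RRRRRRR
RRRRRRR
RRRRRRR
RRRRKKR
RRRRKKR
RRRRRRR
RRRRRRR
RRRRRRR
RRRRRRR

Answer: 50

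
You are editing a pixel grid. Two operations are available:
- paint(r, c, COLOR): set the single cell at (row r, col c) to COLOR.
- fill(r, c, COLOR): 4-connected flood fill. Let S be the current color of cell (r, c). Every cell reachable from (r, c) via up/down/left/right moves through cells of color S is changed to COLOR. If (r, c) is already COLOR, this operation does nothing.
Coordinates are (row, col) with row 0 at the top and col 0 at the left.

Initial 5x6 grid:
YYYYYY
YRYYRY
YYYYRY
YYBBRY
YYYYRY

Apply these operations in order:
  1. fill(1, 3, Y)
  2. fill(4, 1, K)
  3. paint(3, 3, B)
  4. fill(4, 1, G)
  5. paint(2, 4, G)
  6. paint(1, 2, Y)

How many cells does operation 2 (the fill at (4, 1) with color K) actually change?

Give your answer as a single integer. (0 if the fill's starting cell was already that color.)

Answer: 23

Derivation:
After op 1 fill(1,3,Y) [0 cells changed]:
YYYYYY
YRYYRY
YYYYRY
YYBBRY
YYYYRY
After op 2 fill(4,1,K) [23 cells changed]:
KKKKKK
KRKKRK
KKKKRK
KKBBRK
KKKKRK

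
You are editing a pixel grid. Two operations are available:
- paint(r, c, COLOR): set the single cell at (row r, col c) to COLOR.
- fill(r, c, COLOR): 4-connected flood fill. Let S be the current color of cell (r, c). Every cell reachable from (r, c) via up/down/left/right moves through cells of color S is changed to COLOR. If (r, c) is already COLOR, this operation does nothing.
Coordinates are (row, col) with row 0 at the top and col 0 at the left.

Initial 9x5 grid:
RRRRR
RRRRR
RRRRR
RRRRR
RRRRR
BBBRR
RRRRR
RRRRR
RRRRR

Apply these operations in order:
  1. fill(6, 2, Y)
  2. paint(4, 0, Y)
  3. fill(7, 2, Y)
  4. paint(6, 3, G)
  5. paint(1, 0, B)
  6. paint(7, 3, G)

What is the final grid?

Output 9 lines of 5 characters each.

After op 1 fill(6,2,Y) [42 cells changed]:
YYYYY
YYYYY
YYYYY
YYYYY
YYYYY
BBBYY
YYYYY
YYYYY
YYYYY
After op 2 paint(4,0,Y):
YYYYY
YYYYY
YYYYY
YYYYY
YYYYY
BBBYY
YYYYY
YYYYY
YYYYY
After op 3 fill(7,2,Y) [0 cells changed]:
YYYYY
YYYYY
YYYYY
YYYYY
YYYYY
BBBYY
YYYYY
YYYYY
YYYYY
After op 4 paint(6,3,G):
YYYYY
YYYYY
YYYYY
YYYYY
YYYYY
BBBYY
YYYGY
YYYYY
YYYYY
After op 5 paint(1,0,B):
YYYYY
BYYYY
YYYYY
YYYYY
YYYYY
BBBYY
YYYGY
YYYYY
YYYYY
After op 6 paint(7,3,G):
YYYYY
BYYYY
YYYYY
YYYYY
YYYYY
BBBYY
YYYGY
YYYGY
YYYYY

Answer: YYYYY
BYYYY
YYYYY
YYYYY
YYYYY
BBBYY
YYYGY
YYYGY
YYYYY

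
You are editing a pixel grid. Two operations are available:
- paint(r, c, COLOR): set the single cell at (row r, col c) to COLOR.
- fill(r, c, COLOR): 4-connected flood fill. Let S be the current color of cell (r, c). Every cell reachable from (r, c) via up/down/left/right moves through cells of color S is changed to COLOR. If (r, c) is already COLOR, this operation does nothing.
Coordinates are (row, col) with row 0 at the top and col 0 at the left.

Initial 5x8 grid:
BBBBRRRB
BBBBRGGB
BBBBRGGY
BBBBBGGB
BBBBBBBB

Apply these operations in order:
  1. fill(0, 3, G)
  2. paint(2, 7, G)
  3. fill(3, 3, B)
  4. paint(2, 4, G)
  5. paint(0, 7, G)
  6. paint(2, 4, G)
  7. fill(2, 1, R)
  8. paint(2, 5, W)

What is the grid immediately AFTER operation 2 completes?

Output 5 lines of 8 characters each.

Answer: GGGGRRRB
GGGGRGGB
GGGGRGGG
GGGGGGGG
GGGGGGGG

Derivation:
After op 1 fill(0,3,G) [26 cells changed]:
GGGGRRRB
GGGGRGGB
GGGGRGGY
GGGGGGGG
GGGGGGGG
After op 2 paint(2,7,G):
GGGGRRRB
GGGGRGGB
GGGGRGGG
GGGGGGGG
GGGGGGGG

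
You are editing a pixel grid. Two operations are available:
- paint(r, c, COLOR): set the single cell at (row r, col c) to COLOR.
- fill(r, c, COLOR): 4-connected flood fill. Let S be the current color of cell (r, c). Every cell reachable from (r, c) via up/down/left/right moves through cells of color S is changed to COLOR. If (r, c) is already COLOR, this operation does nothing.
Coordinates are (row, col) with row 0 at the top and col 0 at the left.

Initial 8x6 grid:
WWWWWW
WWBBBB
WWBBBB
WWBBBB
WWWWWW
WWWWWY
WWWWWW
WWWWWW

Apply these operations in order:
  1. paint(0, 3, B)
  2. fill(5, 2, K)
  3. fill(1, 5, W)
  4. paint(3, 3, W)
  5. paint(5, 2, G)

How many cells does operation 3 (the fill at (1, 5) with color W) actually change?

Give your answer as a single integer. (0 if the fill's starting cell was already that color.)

After op 1 paint(0,3,B):
WWWBWW
WWBBBB
WWBBBB
WWBBBB
WWWWWW
WWWWWY
WWWWWW
WWWWWW
After op 2 fill(5,2,K) [32 cells changed]:
KKKBWW
KKBBBB
KKBBBB
KKBBBB
KKKKKK
KKKKKY
KKKKKK
KKKKKK
After op 3 fill(1,5,W) [13 cells changed]:
KKKWWW
KKWWWW
KKWWWW
KKWWWW
KKKKKK
KKKKKY
KKKKKK
KKKKKK

Answer: 13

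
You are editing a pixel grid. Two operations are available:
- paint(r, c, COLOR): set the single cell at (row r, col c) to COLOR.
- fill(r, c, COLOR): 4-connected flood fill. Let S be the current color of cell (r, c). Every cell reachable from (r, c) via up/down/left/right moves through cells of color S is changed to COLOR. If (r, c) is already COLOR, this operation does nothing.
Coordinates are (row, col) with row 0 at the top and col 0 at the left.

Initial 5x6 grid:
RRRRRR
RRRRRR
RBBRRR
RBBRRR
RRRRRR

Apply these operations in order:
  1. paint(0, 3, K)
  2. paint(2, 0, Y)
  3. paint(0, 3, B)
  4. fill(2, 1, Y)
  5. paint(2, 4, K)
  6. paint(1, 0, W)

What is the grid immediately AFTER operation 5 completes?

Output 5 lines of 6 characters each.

Answer: RRRBRR
RRRRRR
YYYRKR
RYYRRR
RRRRRR

Derivation:
After op 1 paint(0,3,K):
RRRKRR
RRRRRR
RBBRRR
RBBRRR
RRRRRR
After op 2 paint(2,0,Y):
RRRKRR
RRRRRR
YBBRRR
RBBRRR
RRRRRR
After op 3 paint(0,3,B):
RRRBRR
RRRRRR
YBBRRR
RBBRRR
RRRRRR
After op 4 fill(2,1,Y) [4 cells changed]:
RRRBRR
RRRRRR
YYYRRR
RYYRRR
RRRRRR
After op 5 paint(2,4,K):
RRRBRR
RRRRRR
YYYRKR
RYYRRR
RRRRRR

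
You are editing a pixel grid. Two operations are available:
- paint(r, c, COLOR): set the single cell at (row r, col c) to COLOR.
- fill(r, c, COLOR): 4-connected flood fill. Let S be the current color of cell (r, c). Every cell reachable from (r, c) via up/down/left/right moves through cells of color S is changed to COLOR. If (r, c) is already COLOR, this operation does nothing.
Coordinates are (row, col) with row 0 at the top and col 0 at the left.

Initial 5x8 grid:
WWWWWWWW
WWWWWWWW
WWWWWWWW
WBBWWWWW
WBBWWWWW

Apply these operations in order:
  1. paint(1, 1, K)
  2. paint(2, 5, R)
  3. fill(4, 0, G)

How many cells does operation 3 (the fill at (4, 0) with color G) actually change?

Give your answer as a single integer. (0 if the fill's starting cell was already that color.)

After op 1 paint(1,1,K):
WWWWWWWW
WKWWWWWW
WWWWWWWW
WBBWWWWW
WBBWWWWW
After op 2 paint(2,5,R):
WWWWWWWW
WKWWWWWW
WWWWWRWW
WBBWWWWW
WBBWWWWW
After op 3 fill(4,0,G) [34 cells changed]:
GGGGGGGG
GKGGGGGG
GGGGGRGG
GBBGGGGG
GBBGGGGG

Answer: 34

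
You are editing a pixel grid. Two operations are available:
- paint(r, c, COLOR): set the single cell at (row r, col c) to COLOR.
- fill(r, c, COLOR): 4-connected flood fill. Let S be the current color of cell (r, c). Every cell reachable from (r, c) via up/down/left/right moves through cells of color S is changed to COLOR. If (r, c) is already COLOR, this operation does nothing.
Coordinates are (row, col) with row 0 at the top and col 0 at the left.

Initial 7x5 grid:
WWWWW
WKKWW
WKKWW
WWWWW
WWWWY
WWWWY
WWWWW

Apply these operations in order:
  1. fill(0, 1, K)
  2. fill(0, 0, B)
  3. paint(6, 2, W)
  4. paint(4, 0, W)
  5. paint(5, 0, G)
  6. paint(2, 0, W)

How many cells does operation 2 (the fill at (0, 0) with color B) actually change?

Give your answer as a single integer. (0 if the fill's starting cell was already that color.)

After op 1 fill(0,1,K) [29 cells changed]:
KKKKK
KKKKK
KKKKK
KKKKK
KKKKY
KKKKY
KKKKK
After op 2 fill(0,0,B) [33 cells changed]:
BBBBB
BBBBB
BBBBB
BBBBB
BBBBY
BBBBY
BBBBB

Answer: 33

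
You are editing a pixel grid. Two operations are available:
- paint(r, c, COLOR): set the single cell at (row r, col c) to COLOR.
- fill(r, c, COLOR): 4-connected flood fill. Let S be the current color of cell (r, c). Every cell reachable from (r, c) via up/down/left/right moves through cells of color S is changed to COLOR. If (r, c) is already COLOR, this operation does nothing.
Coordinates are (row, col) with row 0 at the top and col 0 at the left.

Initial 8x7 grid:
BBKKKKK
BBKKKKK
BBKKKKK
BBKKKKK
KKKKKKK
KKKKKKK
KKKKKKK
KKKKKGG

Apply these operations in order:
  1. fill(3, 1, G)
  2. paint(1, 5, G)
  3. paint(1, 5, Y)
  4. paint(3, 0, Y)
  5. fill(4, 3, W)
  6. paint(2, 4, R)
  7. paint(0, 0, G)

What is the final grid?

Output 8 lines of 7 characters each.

Answer: GGWWWWW
GGWWWYW
GGWWRWW
YGWWWWW
WWWWWWW
WWWWWWW
WWWWWWW
WWWWWGG

Derivation:
After op 1 fill(3,1,G) [8 cells changed]:
GGKKKKK
GGKKKKK
GGKKKKK
GGKKKKK
KKKKKKK
KKKKKKK
KKKKKKK
KKKKKGG
After op 2 paint(1,5,G):
GGKKKKK
GGKKKGK
GGKKKKK
GGKKKKK
KKKKKKK
KKKKKKK
KKKKKKK
KKKKKGG
After op 3 paint(1,5,Y):
GGKKKKK
GGKKKYK
GGKKKKK
GGKKKKK
KKKKKKK
KKKKKKK
KKKKKKK
KKKKKGG
After op 4 paint(3,0,Y):
GGKKKKK
GGKKKYK
GGKKKKK
YGKKKKK
KKKKKKK
KKKKKKK
KKKKKKK
KKKKKGG
After op 5 fill(4,3,W) [45 cells changed]:
GGWWWWW
GGWWWYW
GGWWWWW
YGWWWWW
WWWWWWW
WWWWWWW
WWWWWWW
WWWWWGG
After op 6 paint(2,4,R):
GGWWWWW
GGWWWYW
GGWWRWW
YGWWWWW
WWWWWWW
WWWWWWW
WWWWWWW
WWWWWGG
After op 7 paint(0,0,G):
GGWWWWW
GGWWWYW
GGWWRWW
YGWWWWW
WWWWWWW
WWWWWWW
WWWWWWW
WWWWWGG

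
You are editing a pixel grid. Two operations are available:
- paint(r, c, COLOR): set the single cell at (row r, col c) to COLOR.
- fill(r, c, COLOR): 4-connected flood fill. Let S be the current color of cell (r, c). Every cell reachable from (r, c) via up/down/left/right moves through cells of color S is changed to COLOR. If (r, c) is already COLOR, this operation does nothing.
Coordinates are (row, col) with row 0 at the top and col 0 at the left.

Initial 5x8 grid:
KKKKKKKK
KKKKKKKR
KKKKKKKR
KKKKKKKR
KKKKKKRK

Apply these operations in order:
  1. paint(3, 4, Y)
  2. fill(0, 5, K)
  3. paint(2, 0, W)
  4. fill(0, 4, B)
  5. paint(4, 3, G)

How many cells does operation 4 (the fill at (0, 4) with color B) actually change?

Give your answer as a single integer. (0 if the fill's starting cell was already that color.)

Answer: 33

Derivation:
After op 1 paint(3,4,Y):
KKKKKKKK
KKKKKKKR
KKKKKKKR
KKKKYKKR
KKKKKKRK
After op 2 fill(0,5,K) [0 cells changed]:
KKKKKKKK
KKKKKKKR
KKKKKKKR
KKKKYKKR
KKKKKKRK
After op 3 paint(2,0,W):
KKKKKKKK
KKKKKKKR
WKKKKKKR
KKKKYKKR
KKKKKKRK
After op 4 fill(0,4,B) [33 cells changed]:
BBBBBBBB
BBBBBBBR
WBBBBBBR
BBBBYBBR
BBBBBBRK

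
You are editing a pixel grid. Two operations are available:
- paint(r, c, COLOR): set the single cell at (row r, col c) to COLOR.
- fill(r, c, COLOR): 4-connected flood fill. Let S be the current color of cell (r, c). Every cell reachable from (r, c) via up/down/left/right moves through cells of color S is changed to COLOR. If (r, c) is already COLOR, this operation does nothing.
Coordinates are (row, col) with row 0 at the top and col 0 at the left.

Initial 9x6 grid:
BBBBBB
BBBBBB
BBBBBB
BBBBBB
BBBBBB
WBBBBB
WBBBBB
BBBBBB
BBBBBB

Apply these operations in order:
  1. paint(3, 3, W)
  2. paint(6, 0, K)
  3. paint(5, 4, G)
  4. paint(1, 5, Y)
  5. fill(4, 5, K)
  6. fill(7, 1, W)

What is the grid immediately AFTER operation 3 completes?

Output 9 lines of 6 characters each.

After op 1 paint(3,3,W):
BBBBBB
BBBBBB
BBBBBB
BBBWBB
BBBBBB
WBBBBB
WBBBBB
BBBBBB
BBBBBB
After op 2 paint(6,0,K):
BBBBBB
BBBBBB
BBBBBB
BBBWBB
BBBBBB
WBBBBB
KBBBBB
BBBBBB
BBBBBB
After op 3 paint(5,4,G):
BBBBBB
BBBBBB
BBBBBB
BBBWBB
BBBBBB
WBBBGB
KBBBBB
BBBBBB
BBBBBB

Answer: BBBBBB
BBBBBB
BBBBBB
BBBWBB
BBBBBB
WBBBGB
KBBBBB
BBBBBB
BBBBBB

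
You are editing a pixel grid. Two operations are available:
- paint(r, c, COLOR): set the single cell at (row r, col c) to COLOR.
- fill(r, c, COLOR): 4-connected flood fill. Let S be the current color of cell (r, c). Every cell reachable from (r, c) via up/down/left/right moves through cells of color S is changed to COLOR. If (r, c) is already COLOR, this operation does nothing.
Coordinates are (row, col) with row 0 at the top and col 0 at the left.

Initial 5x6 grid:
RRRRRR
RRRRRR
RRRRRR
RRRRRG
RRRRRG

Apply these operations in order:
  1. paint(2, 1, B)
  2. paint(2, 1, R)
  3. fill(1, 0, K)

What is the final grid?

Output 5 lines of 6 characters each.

After op 1 paint(2,1,B):
RRRRRR
RRRRRR
RBRRRR
RRRRRG
RRRRRG
After op 2 paint(2,1,R):
RRRRRR
RRRRRR
RRRRRR
RRRRRG
RRRRRG
After op 3 fill(1,0,K) [28 cells changed]:
KKKKKK
KKKKKK
KKKKKK
KKKKKG
KKKKKG

Answer: KKKKKK
KKKKKK
KKKKKK
KKKKKG
KKKKKG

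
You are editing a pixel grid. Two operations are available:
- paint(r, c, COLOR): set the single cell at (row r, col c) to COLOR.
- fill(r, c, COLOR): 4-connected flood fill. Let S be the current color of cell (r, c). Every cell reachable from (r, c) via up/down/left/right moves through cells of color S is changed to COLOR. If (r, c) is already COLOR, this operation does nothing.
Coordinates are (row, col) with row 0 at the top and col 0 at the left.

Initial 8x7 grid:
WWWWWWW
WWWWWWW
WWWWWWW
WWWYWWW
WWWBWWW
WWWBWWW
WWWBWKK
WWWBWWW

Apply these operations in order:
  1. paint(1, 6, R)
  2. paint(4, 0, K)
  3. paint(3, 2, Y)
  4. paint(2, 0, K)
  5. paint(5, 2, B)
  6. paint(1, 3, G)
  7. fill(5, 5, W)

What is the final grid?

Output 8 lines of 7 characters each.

After op 1 paint(1,6,R):
WWWWWWW
WWWWWWR
WWWWWWW
WWWYWWW
WWWBWWW
WWWBWWW
WWWBWKK
WWWBWWW
After op 2 paint(4,0,K):
WWWWWWW
WWWWWWR
WWWWWWW
WWWYWWW
KWWBWWW
WWWBWWW
WWWBWKK
WWWBWWW
After op 3 paint(3,2,Y):
WWWWWWW
WWWWWWR
WWWWWWW
WWYYWWW
KWWBWWW
WWWBWWW
WWWBWKK
WWWBWWW
After op 4 paint(2,0,K):
WWWWWWW
WWWWWWR
KWWWWWW
WWYYWWW
KWWBWWW
WWWBWWW
WWWBWKK
WWWBWWW
After op 5 paint(5,2,B):
WWWWWWW
WWWWWWR
KWWWWWW
WWYYWWW
KWWBWWW
WWBBWWW
WWWBWKK
WWWBWWW
After op 6 paint(1,3,G):
WWWWWWW
WWWGWWR
KWWWWWW
WWYYWWW
KWWBWWW
WWBBWWW
WWWBWKK
WWWBWWW
After op 7 fill(5,5,W) [0 cells changed]:
WWWWWWW
WWWGWWR
KWWWWWW
WWYYWWW
KWWBWWW
WWBBWWW
WWWBWKK
WWWBWWW

Answer: WWWWWWW
WWWGWWR
KWWWWWW
WWYYWWW
KWWBWWW
WWBBWWW
WWWBWKK
WWWBWWW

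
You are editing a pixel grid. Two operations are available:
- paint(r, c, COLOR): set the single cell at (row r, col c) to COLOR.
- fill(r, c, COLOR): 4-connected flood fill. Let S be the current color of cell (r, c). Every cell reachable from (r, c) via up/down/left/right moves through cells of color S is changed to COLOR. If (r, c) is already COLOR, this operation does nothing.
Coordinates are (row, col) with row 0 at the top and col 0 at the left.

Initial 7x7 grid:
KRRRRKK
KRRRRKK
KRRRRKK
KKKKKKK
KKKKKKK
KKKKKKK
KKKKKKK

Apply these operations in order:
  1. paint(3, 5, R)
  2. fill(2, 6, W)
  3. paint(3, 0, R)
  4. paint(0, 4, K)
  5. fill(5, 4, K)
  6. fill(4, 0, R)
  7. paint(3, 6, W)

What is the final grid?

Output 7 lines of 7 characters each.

After op 1 paint(3,5,R):
KRRRRKK
KRRRRKK
KRRRRKK
KKKKKRK
KKKKKKK
KKKKKKK
KKKKKKK
After op 2 fill(2,6,W) [36 cells changed]:
WRRRRWW
WRRRRWW
WRRRRWW
WWWWWRW
WWWWWWW
WWWWWWW
WWWWWWW
After op 3 paint(3,0,R):
WRRRRWW
WRRRRWW
WRRRRWW
RWWWWRW
WWWWWWW
WWWWWWW
WWWWWWW
After op 4 paint(0,4,K):
WRRRKWW
WRRRRWW
WRRRRWW
RWWWWRW
WWWWWWW
WWWWWWW
WWWWWWW
After op 5 fill(5,4,K) [32 cells changed]:
WRRRKKK
WRRRRKK
WRRRRKK
RKKKKRK
KKKKKKK
KKKKKKK
KKKKKKK
After op 6 fill(4,0,R) [33 cells changed]:
WRRRRRR
WRRRRRR
WRRRRRR
RRRRRRR
RRRRRRR
RRRRRRR
RRRRRRR
After op 7 paint(3,6,W):
WRRRRRR
WRRRRRR
WRRRRRR
RRRRRRW
RRRRRRR
RRRRRRR
RRRRRRR

Answer: WRRRRRR
WRRRRRR
WRRRRRR
RRRRRRW
RRRRRRR
RRRRRRR
RRRRRRR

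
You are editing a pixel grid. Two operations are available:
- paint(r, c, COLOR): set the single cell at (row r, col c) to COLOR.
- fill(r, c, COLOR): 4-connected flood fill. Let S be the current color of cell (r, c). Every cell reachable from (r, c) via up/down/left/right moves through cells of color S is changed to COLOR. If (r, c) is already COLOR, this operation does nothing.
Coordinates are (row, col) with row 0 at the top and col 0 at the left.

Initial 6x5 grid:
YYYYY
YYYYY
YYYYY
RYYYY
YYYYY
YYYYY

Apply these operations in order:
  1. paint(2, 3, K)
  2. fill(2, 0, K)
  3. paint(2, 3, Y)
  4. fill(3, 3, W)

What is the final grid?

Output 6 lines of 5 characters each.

Answer: WWWWW
WWWWW
WWWYW
RWWWW
WWWWW
WWWWW

Derivation:
After op 1 paint(2,3,K):
YYYYY
YYYYY
YYYKY
RYYYY
YYYYY
YYYYY
After op 2 fill(2,0,K) [28 cells changed]:
KKKKK
KKKKK
KKKKK
RKKKK
KKKKK
KKKKK
After op 3 paint(2,3,Y):
KKKKK
KKKKK
KKKYK
RKKKK
KKKKK
KKKKK
After op 4 fill(3,3,W) [28 cells changed]:
WWWWW
WWWWW
WWWYW
RWWWW
WWWWW
WWWWW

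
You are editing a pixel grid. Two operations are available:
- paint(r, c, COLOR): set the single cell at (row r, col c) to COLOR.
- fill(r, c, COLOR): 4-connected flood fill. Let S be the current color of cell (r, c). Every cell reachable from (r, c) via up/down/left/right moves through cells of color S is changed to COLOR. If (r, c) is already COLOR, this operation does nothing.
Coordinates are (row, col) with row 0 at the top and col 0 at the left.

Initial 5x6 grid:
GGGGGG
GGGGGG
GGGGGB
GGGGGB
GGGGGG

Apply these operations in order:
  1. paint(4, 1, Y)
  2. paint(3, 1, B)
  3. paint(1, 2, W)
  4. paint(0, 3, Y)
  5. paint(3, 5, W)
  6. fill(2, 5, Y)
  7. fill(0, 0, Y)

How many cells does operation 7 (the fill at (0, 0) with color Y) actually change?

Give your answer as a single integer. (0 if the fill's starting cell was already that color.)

Answer: 24

Derivation:
After op 1 paint(4,1,Y):
GGGGGG
GGGGGG
GGGGGB
GGGGGB
GYGGGG
After op 2 paint(3,1,B):
GGGGGG
GGGGGG
GGGGGB
GBGGGB
GYGGGG
After op 3 paint(1,2,W):
GGGGGG
GGWGGG
GGGGGB
GBGGGB
GYGGGG
After op 4 paint(0,3,Y):
GGGYGG
GGWGGG
GGGGGB
GBGGGB
GYGGGG
After op 5 paint(3,5,W):
GGGYGG
GGWGGG
GGGGGB
GBGGGW
GYGGGG
After op 6 fill(2,5,Y) [1 cells changed]:
GGGYGG
GGWGGG
GGGGGY
GBGGGW
GYGGGG
After op 7 fill(0,0,Y) [24 cells changed]:
YYYYYY
YYWYYY
YYYYYY
YBYYYW
YYYYYY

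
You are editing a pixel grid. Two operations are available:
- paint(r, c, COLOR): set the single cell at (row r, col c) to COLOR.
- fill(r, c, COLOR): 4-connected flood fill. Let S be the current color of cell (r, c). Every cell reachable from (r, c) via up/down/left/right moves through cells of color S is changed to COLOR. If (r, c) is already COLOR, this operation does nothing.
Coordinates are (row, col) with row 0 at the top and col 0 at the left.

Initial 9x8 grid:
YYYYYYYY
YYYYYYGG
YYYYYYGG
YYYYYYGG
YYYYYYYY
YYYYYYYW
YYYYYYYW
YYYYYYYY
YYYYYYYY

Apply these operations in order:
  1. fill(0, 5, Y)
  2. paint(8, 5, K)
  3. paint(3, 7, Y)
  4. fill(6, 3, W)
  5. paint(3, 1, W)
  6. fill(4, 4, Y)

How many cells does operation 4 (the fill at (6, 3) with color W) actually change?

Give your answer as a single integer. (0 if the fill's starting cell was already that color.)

Answer: 64

Derivation:
After op 1 fill(0,5,Y) [0 cells changed]:
YYYYYYYY
YYYYYYGG
YYYYYYGG
YYYYYYGG
YYYYYYYY
YYYYYYYW
YYYYYYYW
YYYYYYYY
YYYYYYYY
After op 2 paint(8,5,K):
YYYYYYYY
YYYYYYGG
YYYYYYGG
YYYYYYGG
YYYYYYYY
YYYYYYYW
YYYYYYYW
YYYYYYYY
YYYYYKYY
After op 3 paint(3,7,Y):
YYYYYYYY
YYYYYYGG
YYYYYYGG
YYYYYYGY
YYYYYYYY
YYYYYYYW
YYYYYYYW
YYYYYYYY
YYYYYKYY
After op 4 fill(6,3,W) [64 cells changed]:
WWWWWWWW
WWWWWWGG
WWWWWWGG
WWWWWWGW
WWWWWWWW
WWWWWWWW
WWWWWWWW
WWWWWWWW
WWWWWKWW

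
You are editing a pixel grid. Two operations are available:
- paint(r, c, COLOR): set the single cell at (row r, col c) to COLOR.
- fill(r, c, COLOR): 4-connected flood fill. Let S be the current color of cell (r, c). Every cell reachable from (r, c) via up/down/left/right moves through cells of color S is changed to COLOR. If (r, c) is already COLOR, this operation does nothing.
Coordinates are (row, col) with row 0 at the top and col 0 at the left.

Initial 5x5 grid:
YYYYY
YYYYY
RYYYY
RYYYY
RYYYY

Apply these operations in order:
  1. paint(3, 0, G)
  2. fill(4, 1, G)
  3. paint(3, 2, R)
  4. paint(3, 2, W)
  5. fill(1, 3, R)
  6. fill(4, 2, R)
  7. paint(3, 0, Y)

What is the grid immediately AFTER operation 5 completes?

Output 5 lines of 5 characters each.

Answer: RRRRR
RRRRR
RRRRR
RRWRR
RRRRR

Derivation:
After op 1 paint(3,0,G):
YYYYY
YYYYY
RYYYY
GYYYY
RYYYY
After op 2 fill(4,1,G) [22 cells changed]:
GGGGG
GGGGG
RGGGG
GGGGG
RGGGG
After op 3 paint(3,2,R):
GGGGG
GGGGG
RGGGG
GGRGG
RGGGG
After op 4 paint(3,2,W):
GGGGG
GGGGG
RGGGG
GGWGG
RGGGG
After op 5 fill(1,3,R) [22 cells changed]:
RRRRR
RRRRR
RRRRR
RRWRR
RRRRR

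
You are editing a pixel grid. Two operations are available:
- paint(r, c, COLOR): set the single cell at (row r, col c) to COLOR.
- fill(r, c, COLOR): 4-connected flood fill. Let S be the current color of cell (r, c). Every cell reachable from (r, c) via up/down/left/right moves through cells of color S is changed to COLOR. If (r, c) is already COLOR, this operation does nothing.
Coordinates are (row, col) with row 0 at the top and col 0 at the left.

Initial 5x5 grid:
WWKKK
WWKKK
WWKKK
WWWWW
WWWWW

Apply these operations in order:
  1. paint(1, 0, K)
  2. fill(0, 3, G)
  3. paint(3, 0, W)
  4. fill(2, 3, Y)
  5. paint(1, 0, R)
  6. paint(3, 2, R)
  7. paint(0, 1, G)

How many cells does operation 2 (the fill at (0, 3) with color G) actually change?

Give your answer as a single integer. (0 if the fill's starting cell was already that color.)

After op 1 paint(1,0,K):
WWKKK
KWKKK
WWKKK
WWWWW
WWWWW
After op 2 fill(0,3,G) [9 cells changed]:
WWGGG
KWGGG
WWGGG
WWWWW
WWWWW

Answer: 9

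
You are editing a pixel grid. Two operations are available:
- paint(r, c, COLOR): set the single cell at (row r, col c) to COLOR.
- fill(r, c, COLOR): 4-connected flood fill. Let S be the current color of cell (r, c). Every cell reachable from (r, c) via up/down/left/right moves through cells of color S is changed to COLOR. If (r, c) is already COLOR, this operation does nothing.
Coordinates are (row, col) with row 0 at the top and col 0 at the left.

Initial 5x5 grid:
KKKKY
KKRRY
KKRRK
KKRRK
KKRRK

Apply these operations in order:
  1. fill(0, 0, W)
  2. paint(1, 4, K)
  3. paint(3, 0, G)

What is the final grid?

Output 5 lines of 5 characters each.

After op 1 fill(0,0,W) [12 cells changed]:
WWWWY
WWRRY
WWRRK
WWRRK
WWRRK
After op 2 paint(1,4,K):
WWWWY
WWRRK
WWRRK
WWRRK
WWRRK
After op 3 paint(3,0,G):
WWWWY
WWRRK
WWRRK
GWRRK
WWRRK

Answer: WWWWY
WWRRK
WWRRK
GWRRK
WWRRK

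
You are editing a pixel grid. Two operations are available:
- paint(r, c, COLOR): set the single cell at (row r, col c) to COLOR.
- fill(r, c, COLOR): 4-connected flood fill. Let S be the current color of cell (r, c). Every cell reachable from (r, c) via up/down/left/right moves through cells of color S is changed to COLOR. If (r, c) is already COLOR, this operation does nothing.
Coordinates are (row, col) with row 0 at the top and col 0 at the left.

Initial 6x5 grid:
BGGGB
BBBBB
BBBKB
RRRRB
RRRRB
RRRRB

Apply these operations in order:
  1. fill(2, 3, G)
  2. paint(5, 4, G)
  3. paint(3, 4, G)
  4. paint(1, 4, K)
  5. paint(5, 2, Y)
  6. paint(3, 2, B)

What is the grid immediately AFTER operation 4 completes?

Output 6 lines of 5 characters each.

Answer: BGGGB
BBBBK
BBBGB
RRRRG
RRRRB
RRRRG

Derivation:
After op 1 fill(2,3,G) [1 cells changed]:
BGGGB
BBBBB
BBBGB
RRRRB
RRRRB
RRRRB
After op 2 paint(5,4,G):
BGGGB
BBBBB
BBBGB
RRRRB
RRRRB
RRRRG
After op 3 paint(3,4,G):
BGGGB
BBBBB
BBBGB
RRRRG
RRRRB
RRRRG
After op 4 paint(1,4,K):
BGGGB
BBBBK
BBBGB
RRRRG
RRRRB
RRRRG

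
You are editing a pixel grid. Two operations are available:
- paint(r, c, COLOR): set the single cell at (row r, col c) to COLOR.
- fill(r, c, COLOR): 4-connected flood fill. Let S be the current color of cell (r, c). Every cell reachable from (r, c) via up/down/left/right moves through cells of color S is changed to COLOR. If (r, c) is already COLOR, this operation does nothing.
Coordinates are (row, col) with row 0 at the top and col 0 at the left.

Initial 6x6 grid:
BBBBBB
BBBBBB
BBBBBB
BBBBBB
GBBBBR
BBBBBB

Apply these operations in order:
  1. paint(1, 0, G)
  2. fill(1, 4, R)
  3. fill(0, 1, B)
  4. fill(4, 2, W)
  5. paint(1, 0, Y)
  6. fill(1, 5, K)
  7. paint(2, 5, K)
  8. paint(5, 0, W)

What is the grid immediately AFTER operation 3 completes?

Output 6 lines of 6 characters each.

After op 1 paint(1,0,G):
BBBBBB
GBBBBB
BBBBBB
BBBBBB
GBBBBR
BBBBBB
After op 2 fill(1,4,R) [33 cells changed]:
RRRRRR
GRRRRR
RRRRRR
RRRRRR
GRRRRR
RRRRRR
After op 3 fill(0,1,B) [34 cells changed]:
BBBBBB
GBBBBB
BBBBBB
BBBBBB
GBBBBB
BBBBBB

Answer: BBBBBB
GBBBBB
BBBBBB
BBBBBB
GBBBBB
BBBBBB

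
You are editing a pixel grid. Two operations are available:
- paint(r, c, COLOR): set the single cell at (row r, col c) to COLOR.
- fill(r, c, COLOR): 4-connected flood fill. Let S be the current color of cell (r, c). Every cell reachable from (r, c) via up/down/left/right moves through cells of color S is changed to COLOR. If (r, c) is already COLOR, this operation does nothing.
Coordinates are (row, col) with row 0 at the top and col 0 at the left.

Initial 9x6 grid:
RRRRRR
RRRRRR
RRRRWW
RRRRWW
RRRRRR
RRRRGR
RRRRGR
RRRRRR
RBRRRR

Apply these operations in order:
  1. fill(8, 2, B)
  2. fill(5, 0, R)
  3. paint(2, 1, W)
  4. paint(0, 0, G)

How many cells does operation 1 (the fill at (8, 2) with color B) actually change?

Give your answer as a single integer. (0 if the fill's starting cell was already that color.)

After op 1 fill(8,2,B) [47 cells changed]:
BBBBBB
BBBBBB
BBBBWW
BBBBWW
BBBBBB
BBBBGB
BBBBGB
BBBBBB
BBBBBB

Answer: 47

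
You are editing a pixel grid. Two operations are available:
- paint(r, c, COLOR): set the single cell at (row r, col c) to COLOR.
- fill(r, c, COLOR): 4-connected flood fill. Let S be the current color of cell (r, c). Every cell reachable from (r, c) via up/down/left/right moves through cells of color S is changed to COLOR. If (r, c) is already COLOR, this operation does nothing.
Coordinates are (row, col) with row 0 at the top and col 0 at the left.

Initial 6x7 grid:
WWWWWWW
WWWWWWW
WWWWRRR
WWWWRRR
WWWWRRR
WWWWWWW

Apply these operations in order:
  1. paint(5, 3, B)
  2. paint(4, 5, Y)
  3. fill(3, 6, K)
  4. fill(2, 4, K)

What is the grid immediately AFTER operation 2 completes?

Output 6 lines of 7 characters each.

After op 1 paint(5,3,B):
WWWWWWW
WWWWWWW
WWWWRRR
WWWWRRR
WWWWRRR
WWWBWWW
After op 2 paint(4,5,Y):
WWWWWWW
WWWWWWW
WWWWRRR
WWWWRRR
WWWWRYR
WWWBWWW

Answer: WWWWWWW
WWWWWWW
WWWWRRR
WWWWRRR
WWWWRYR
WWWBWWW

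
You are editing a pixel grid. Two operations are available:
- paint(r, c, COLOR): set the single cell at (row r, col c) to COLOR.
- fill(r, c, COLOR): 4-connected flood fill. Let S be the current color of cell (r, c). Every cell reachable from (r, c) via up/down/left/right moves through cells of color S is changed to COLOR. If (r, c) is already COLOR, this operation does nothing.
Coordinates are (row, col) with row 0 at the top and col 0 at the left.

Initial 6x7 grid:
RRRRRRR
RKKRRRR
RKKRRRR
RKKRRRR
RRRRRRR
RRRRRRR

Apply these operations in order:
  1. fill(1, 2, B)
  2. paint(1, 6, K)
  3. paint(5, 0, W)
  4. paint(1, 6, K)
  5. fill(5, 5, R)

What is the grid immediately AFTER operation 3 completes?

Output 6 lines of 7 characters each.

Answer: RRRRRRR
RBBRRRK
RBBRRRR
RBBRRRR
RRRRRRR
WRRRRRR

Derivation:
After op 1 fill(1,2,B) [6 cells changed]:
RRRRRRR
RBBRRRR
RBBRRRR
RBBRRRR
RRRRRRR
RRRRRRR
After op 2 paint(1,6,K):
RRRRRRR
RBBRRRK
RBBRRRR
RBBRRRR
RRRRRRR
RRRRRRR
After op 3 paint(5,0,W):
RRRRRRR
RBBRRRK
RBBRRRR
RBBRRRR
RRRRRRR
WRRRRRR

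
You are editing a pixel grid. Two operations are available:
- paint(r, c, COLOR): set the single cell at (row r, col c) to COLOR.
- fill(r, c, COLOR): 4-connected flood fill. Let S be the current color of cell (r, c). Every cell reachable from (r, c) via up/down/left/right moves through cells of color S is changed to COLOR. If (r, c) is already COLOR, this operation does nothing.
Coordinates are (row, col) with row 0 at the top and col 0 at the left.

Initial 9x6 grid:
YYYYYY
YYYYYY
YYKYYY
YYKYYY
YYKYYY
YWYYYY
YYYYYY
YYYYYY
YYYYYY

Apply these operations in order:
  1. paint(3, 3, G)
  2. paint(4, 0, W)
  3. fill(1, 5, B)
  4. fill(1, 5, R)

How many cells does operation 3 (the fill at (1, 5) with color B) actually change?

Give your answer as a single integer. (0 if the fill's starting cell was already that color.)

After op 1 paint(3,3,G):
YYYYYY
YYYYYY
YYKYYY
YYKGYY
YYKYYY
YWYYYY
YYYYYY
YYYYYY
YYYYYY
After op 2 paint(4,0,W):
YYYYYY
YYYYYY
YYKYYY
YYKGYY
WYKYYY
YWYYYY
YYYYYY
YYYYYY
YYYYYY
After op 3 fill(1,5,B) [48 cells changed]:
BBBBBB
BBBBBB
BBKBBB
BBKGBB
WBKBBB
BWBBBB
BBBBBB
BBBBBB
BBBBBB

Answer: 48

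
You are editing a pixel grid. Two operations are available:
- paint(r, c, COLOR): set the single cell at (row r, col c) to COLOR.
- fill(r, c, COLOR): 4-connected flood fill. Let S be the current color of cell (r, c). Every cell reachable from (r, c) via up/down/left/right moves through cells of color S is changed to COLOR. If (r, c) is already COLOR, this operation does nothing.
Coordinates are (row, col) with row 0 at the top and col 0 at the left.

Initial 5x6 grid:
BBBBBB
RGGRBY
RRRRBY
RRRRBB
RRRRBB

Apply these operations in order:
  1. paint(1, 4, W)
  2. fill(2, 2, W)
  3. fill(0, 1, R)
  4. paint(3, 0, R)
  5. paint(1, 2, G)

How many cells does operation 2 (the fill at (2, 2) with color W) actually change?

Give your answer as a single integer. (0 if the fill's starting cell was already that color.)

Answer: 14

Derivation:
After op 1 paint(1,4,W):
BBBBBB
RGGRWY
RRRRBY
RRRRBB
RRRRBB
After op 2 fill(2,2,W) [14 cells changed]:
BBBBBB
WGGWWY
WWWWBY
WWWWBB
WWWWBB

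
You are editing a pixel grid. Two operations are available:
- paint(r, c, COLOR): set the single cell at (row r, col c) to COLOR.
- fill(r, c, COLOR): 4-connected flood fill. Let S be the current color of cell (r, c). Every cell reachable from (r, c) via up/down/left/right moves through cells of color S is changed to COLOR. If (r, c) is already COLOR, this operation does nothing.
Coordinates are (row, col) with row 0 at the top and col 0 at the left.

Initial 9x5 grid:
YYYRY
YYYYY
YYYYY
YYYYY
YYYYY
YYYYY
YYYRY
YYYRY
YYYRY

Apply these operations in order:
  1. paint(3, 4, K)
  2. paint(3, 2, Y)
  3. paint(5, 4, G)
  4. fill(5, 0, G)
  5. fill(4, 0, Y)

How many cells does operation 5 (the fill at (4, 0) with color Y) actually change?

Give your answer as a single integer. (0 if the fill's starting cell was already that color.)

Answer: 37

Derivation:
After op 1 paint(3,4,K):
YYYRY
YYYYY
YYYYY
YYYYK
YYYYY
YYYYY
YYYRY
YYYRY
YYYRY
After op 2 paint(3,2,Y):
YYYRY
YYYYY
YYYYY
YYYYK
YYYYY
YYYYY
YYYRY
YYYRY
YYYRY
After op 3 paint(5,4,G):
YYYRY
YYYYY
YYYYY
YYYYK
YYYYY
YYYYG
YYYRY
YYYRY
YYYRY
After op 4 fill(5,0,G) [36 cells changed]:
GGGRG
GGGGG
GGGGG
GGGGK
GGGGG
GGGGG
GGGRY
GGGRY
GGGRY
After op 5 fill(4,0,Y) [37 cells changed]:
YYYRY
YYYYY
YYYYY
YYYYK
YYYYY
YYYYY
YYYRY
YYYRY
YYYRY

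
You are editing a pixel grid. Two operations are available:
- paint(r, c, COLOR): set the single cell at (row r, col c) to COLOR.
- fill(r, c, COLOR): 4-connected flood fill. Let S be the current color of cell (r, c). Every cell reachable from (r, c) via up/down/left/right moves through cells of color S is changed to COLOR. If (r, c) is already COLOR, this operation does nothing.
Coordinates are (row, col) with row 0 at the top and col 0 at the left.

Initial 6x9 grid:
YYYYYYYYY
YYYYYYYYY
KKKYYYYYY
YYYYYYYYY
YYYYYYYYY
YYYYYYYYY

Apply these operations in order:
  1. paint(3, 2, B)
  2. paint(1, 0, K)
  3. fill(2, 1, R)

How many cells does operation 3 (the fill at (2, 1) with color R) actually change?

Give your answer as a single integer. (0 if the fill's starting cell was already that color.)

After op 1 paint(3,2,B):
YYYYYYYYY
YYYYYYYYY
KKKYYYYYY
YYBYYYYYY
YYYYYYYYY
YYYYYYYYY
After op 2 paint(1,0,K):
YYYYYYYYY
KYYYYYYYY
KKKYYYYYY
YYBYYYYYY
YYYYYYYYY
YYYYYYYYY
After op 3 fill(2,1,R) [4 cells changed]:
YYYYYYYYY
RYYYYYYYY
RRRYYYYYY
YYBYYYYYY
YYYYYYYYY
YYYYYYYYY

Answer: 4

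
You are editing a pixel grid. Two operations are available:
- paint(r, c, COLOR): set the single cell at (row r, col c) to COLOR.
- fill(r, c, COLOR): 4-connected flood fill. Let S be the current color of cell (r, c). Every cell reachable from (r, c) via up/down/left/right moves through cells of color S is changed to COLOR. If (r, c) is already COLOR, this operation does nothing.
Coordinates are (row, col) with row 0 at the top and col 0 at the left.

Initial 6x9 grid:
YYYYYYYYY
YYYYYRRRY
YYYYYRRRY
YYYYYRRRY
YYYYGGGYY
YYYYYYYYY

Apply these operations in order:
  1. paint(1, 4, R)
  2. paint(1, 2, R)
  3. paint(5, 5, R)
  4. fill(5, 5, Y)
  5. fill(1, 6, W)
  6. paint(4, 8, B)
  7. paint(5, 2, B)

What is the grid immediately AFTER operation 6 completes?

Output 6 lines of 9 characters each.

After op 1 paint(1,4,R):
YYYYYYYYY
YYYYRRRRY
YYYYYRRRY
YYYYYRRRY
YYYYGGGYY
YYYYYYYYY
After op 2 paint(1,2,R):
YYYYYYYYY
YYRYRRRRY
YYYYYRRRY
YYYYYRRRY
YYYYGGGYY
YYYYYYYYY
After op 3 paint(5,5,R):
YYYYYYYYY
YYRYRRRRY
YYYYYRRRY
YYYYYRRRY
YYYYGGGYY
YYYYYRYYY
After op 4 fill(5,5,Y) [1 cells changed]:
YYYYYYYYY
YYRYRRRRY
YYYYYRRRY
YYYYYRRRY
YYYYGGGYY
YYYYYYYYY
After op 5 fill(1,6,W) [10 cells changed]:
YYYYYYYYY
YYRYWWWWY
YYYYYWWWY
YYYYYWWWY
YYYYGGGYY
YYYYYYYYY
After op 6 paint(4,8,B):
YYYYYYYYY
YYRYWWWWY
YYYYYWWWY
YYYYYWWWY
YYYYGGGYB
YYYYYYYYY

Answer: YYYYYYYYY
YYRYWWWWY
YYYYYWWWY
YYYYYWWWY
YYYYGGGYB
YYYYYYYYY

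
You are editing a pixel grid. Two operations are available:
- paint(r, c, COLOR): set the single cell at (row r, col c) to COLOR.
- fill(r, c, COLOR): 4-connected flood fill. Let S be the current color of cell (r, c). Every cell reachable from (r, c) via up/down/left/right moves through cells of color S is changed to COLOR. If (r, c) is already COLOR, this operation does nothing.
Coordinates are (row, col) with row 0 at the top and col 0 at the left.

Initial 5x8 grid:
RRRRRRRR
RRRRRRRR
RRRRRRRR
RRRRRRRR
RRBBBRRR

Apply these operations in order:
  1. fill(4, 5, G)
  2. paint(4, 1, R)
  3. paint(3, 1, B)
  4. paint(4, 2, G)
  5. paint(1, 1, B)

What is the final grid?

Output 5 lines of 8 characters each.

Answer: GGGGGGGG
GBGGGGGG
GGGGGGGG
GBGGGGGG
GRGBBGGG

Derivation:
After op 1 fill(4,5,G) [37 cells changed]:
GGGGGGGG
GGGGGGGG
GGGGGGGG
GGGGGGGG
GGBBBGGG
After op 2 paint(4,1,R):
GGGGGGGG
GGGGGGGG
GGGGGGGG
GGGGGGGG
GRBBBGGG
After op 3 paint(3,1,B):
GGGGGGGG
GGGGGGGG
GGGGGGGG
GBGGGGGG
GRBBBGGG
After op 4 paint(4,2,G):
GGGGGGGG
GGGGGGGG
GGGGGGGG
GBGGGGGG
GRGBBGGG
After op 5 paint(1,1,B):
GGGGGGGG
GBGGGGGG
GGGGGGGG
GBGGGGGG
GRGBBGGG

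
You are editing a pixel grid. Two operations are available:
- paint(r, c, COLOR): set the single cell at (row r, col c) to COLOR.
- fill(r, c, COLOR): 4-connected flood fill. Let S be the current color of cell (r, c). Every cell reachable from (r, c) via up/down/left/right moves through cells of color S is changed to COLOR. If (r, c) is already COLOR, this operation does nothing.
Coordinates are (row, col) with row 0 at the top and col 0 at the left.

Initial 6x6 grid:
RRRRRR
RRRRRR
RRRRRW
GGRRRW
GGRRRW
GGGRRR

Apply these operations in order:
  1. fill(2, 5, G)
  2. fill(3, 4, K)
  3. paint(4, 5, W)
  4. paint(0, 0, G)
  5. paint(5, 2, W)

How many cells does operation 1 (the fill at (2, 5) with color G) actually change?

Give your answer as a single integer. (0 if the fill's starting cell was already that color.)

Answer: 3

Derivation:
After op 1 fill(2,5,G) [3 cells changed]:
RRRRRR
RRRRRR
RRRRRG
GGRRRG
GGRRRG
GGGRRR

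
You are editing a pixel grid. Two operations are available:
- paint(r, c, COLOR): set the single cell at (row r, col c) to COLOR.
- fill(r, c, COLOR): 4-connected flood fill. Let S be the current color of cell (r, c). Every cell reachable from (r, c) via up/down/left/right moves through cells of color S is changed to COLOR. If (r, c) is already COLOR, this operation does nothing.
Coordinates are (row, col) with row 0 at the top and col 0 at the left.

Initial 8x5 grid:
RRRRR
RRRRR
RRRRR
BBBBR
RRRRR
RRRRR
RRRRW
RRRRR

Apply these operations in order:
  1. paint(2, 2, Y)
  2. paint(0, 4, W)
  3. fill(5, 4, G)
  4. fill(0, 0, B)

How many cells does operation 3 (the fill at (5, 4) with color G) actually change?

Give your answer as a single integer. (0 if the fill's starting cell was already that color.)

Answer: 33

Derivation:
After op 1 paint(2,2,Y):
RRRRR
RRRRR
RRYRR
BBBBR
RRRRR
RRRRR
RRRRW
RRRRR
After op 2 paint(0,4,W):
RRRRW
RRRRR
RRYRR
BBBBR
RRRRR
RRRRR
RRRRW
RRRRR
After op 3 fill(5,4,G) [33 cells changed]:
GGGGW
GGGGG
GGYGG
BBBBG
GGGGG
GGGGG
GGGGW
GGGGG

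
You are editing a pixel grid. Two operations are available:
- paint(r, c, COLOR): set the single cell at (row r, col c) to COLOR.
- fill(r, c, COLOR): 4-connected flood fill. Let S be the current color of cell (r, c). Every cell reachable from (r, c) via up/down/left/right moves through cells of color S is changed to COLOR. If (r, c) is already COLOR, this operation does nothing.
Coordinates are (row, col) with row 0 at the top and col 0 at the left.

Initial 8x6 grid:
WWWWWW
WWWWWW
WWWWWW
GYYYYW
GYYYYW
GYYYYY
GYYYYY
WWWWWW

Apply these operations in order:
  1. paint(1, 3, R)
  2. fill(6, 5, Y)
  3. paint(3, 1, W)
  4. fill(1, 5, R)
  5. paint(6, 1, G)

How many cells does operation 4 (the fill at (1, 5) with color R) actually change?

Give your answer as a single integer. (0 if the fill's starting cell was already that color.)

Answer: 20

Derivation:
After op 1 paint(1,3,R):
WWWWWW
WWWRWW
WWWWWW
GYYYYW
GYYYYW
GYYYYY
GYYYYY
WWWWWW
After op 2 fill(6,5,Y) [0 cells changed]:
WWWWWW
WWWRWW
WWWWWW
GYYYYW
GYYYYW
GYYYYY
GYYYYY
WWWWWW
After op 3 paint(3,1,W):
WWWWWW
WWWRWW
WWWWWW
GWYYYW
GYYYYW
GYYYYY
GYYYYY
WWWWWW
After op 4 fill(1,5,R) [20 cells changed]:
RRRRRR
RRRRRR
RRRRRR
GRYYYR
GYYYYR
GYYYYY
GYYYYY
WWWWWW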